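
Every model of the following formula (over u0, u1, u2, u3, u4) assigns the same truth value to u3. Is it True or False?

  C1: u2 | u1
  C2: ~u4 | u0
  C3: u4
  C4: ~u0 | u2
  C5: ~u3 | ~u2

False

Suppose u3 = 1.
The clause (u4) is unit, so u4 = 1.
The clause (u0) is unit, so u0 = 1.
The clause (u2) is unit, so u2 = 1.
Now (~u2) is unsatisfied and unit — conflict.
So every satisfying assignment has u3 = False.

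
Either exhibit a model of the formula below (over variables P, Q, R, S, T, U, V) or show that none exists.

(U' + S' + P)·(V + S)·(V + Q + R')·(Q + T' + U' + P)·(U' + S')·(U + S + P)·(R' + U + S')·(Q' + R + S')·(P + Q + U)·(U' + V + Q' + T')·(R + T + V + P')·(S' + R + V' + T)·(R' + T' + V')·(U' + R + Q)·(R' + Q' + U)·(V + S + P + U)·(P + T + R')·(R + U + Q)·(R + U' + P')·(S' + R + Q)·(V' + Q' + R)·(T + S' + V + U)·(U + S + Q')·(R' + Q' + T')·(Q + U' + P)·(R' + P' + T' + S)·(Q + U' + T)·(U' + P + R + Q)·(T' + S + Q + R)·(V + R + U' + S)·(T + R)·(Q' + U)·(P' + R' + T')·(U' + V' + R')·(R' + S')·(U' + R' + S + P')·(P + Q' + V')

P ↦ 1, Q ↦ 0, R ↦ 1, S ↦ 0, T ↦ 0, U ↦ 0, V ↦ 1

Suppose V = 1.
Suppose U = 0.
(Q') alone gives Q = 0.
(P) alone gives P = 1.
(R) alone gives R = 1.
(S') alone gives S = 0.
(T') alone gives T = 0.
All clauses are satisfied.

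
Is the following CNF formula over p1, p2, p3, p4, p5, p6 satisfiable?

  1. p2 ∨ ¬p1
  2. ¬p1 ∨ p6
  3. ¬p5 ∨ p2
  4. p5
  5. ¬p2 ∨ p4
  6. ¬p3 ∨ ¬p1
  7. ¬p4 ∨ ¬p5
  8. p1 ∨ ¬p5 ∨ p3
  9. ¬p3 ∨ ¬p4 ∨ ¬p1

Unit clause (p5) forces p5 = True.
Unit clause (p2) forces p2 = True.
Unit clause (p4) forces p4 = True.
But (¬p4) is also a unit clause — contradiction.
No assignment satisfies every clause.

Unsatisfiable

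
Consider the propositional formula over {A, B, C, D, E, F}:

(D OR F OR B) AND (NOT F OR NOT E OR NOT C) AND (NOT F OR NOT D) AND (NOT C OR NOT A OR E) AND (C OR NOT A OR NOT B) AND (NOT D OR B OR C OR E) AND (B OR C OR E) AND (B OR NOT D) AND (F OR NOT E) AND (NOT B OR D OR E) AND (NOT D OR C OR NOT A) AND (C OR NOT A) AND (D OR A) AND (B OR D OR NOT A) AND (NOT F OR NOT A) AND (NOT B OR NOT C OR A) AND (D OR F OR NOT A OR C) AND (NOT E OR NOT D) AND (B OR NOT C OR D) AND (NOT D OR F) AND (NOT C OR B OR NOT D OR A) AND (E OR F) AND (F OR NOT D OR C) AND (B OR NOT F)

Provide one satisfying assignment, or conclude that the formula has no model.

UNSATISFIABLE

Branch on F: set F = false.
(NOT E) alone gives E = false.
But (E) is also a unit clause — contradiction.
Backtrack on F: now try F = true.
(NOT D) alone gives D = false.
(A) alone gives A = true.
But (NOT A) is also a unit clause — contradiction.
Both values of F lead to a conflict.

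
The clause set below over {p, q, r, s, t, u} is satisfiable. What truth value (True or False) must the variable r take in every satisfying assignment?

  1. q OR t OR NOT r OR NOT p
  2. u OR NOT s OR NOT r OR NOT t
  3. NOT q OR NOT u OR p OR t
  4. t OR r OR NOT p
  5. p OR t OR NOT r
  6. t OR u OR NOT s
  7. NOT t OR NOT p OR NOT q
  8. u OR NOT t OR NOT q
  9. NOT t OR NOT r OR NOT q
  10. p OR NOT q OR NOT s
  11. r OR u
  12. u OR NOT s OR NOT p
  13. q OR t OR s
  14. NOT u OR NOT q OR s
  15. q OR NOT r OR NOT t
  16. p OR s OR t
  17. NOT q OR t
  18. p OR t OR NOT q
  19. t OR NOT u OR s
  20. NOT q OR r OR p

False

Suppose r = true.
Try p = true.
Try q = true.
Unit clause (NOT t) forces t = false.
But (t) is also a unit clause — contradiction.
That branch fails; take q = false instead.
Unit clause (t) forces t = true.
But (NOT t) is also a unit clause — contradiction.
Both values of q lead to a conflict.
That branch fails; take p = false instead.
Unit clause (t) forces t = true.
Unit clause (NOT q) forces q = false.
But (q) is also a unit clause — contradiction.
Both values of p lead to a conflict.
So every satisfying assignment has r = False.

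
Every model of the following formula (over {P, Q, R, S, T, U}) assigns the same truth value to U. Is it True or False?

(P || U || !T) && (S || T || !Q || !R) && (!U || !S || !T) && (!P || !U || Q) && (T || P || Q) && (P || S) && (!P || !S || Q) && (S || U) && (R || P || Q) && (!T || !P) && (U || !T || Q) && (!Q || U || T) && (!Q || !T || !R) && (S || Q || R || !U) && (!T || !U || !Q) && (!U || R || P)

True

Suppose U = false.
The clause (S) is unit, so S = true.
Case P = true:
The clause (Q) is unit, so Q = true.
The clause (!T) is unit, so T = false.
That conflicts with the unit clause (T).
That branch fails; take P = false instead.
The clause (!T) is unit, so T = false.
The clause (Q) is unit, so Q = true.
That conflicts with the unit clause (!Q).
Neither P = true nor P = false works.
So every satisfying assignment has U = True.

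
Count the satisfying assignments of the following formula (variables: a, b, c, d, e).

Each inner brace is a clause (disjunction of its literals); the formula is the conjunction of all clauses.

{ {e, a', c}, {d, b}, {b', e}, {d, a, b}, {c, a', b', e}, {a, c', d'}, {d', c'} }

There are 2^5 = 32 truth assignments over (a, b, c, d, e).
Split on e. With e = 1, the clauses containing e are satisfied and e' drops from the rest; 8 of the 2^4 = 16 assignments to the other variables satisfy what remains.
With e = 0, by the same count on the reduced clause set, 1 assignment works.
Total: 8 + 1 = 9.

9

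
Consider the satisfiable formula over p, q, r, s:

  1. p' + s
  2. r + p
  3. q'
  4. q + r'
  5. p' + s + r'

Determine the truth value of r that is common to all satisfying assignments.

False

Suppose r = 1.
The clause (q') is unit, so q = 0.
Now (q) is unsatisfied and unit — conflict.
So every satisfying assignment has r = False.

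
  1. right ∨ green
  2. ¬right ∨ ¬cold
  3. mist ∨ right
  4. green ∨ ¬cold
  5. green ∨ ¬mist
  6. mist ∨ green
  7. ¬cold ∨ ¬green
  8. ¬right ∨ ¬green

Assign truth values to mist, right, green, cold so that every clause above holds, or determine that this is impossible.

Case right = False:
Unit clause (green) forces green = True.
Unit clause (mist) forces mist = True.
Unit clause (¬cold) forces cold = False.
This assignment satisfies each clause.

mist ↦ True; right ↦ False; green ↦ True; cold ↦ False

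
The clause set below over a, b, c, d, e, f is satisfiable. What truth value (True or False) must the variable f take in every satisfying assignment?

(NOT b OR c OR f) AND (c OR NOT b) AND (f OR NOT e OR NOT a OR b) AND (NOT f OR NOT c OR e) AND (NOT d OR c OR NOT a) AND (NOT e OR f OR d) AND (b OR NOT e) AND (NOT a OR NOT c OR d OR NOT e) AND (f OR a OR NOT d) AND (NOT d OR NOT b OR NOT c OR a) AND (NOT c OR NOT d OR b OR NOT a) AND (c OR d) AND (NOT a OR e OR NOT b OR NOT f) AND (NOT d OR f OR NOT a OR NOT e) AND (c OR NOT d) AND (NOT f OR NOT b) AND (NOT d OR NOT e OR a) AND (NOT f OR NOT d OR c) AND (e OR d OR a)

False

Suppose f = true.
The clause (NOT b) is unit, so b = false.
The clause (NOT e) is unit, so e = false.
The clause (NOT c) is unit, so c = false.
The clause (d) is unit, so d = true.
But (NOT d) is also a unit clause — contradiction.
So every satisfying assignment has f = False.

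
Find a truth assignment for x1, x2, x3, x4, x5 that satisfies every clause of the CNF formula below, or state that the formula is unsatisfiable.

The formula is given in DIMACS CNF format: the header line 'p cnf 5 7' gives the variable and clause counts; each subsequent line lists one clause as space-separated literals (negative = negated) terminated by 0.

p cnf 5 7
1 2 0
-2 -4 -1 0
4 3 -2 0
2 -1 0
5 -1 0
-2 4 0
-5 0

x1 ↦ False; x2 ↦ True; x3 ↦ False; x4 ↦ True; x5 ↦ False

The clause (¬x5) is unit, so x5 = False.
The clause (¬x1) is unit, so x1 = False.
The clause (x2) is unit, so x2 = True.
The clause (x4) is unit, so x4 = True.
All clauses hold; x3 can take either value.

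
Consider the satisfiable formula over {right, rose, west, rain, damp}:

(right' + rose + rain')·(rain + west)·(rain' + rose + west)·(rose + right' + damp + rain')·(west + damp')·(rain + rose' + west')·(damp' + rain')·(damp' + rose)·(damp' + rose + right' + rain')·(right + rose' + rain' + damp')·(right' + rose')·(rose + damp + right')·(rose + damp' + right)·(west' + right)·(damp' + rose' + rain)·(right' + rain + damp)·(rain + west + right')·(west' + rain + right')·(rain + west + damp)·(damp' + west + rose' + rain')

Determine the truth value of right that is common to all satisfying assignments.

False

Suppose right = 1.
The clause (rose') is unit, so rose = 0.
The clause (rain') is unit, so rain = 0.
The clause (west) is unit, so west = 1.
Now (west') is unsatisfied and unit — conflict.
So every satisfying assignment has right = False.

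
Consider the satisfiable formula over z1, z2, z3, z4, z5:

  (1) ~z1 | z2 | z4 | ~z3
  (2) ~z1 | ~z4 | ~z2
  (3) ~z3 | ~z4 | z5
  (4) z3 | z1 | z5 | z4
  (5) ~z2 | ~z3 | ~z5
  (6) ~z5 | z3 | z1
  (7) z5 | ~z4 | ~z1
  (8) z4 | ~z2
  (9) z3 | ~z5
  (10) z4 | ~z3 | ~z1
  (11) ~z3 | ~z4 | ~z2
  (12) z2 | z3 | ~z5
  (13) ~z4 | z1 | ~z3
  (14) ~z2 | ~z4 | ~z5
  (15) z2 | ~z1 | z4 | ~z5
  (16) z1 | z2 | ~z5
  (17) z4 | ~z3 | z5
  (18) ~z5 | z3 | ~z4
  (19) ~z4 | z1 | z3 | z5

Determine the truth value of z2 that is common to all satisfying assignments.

False

Suppose z2 = 1.
The clause (z4) is unit, so z4 = 1.
The clause (~z1) is unit, so z1 = 0.
The clause (~z3) is unit, so z3 = 0.
The clause (~z5) is unit, so z5 = 0.
That conflicts with the unit clause (z5).
So every satisfying assignment has z2 = False.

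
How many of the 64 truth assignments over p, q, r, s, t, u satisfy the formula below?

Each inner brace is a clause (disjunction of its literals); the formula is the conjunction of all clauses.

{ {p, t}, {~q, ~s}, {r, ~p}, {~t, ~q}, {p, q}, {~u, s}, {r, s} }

There are 2^6 = 64 truth assignments over (p, q, r, s, t, u).
Split on s. With s = 1, the clauses containing s are satisfied and ~s drops from the rest; 4 of the 2^5 = 32 assignments to the other variables satisfy what remains.
With s = 0, by the same count on the reduced clause set, 3 assignments work.
(One model: p=T, q=F, r=T, s=F, t=F, u=F.)
Total: 4 + 3 = 7.

7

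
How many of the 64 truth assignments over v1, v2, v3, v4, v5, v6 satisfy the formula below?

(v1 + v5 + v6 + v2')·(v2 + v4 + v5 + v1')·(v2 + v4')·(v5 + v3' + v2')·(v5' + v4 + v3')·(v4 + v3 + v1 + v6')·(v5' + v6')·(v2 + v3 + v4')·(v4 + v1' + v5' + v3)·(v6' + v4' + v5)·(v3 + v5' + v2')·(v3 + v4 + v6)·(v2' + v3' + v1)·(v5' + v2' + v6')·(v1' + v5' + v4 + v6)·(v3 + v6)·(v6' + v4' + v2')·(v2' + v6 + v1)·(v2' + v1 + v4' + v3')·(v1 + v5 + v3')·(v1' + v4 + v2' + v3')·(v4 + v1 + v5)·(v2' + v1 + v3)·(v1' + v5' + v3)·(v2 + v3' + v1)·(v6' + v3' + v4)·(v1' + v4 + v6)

There are 2^6 = 64 truth assignments over (v1, v2, v3, v4, v5, v6).
Split on v5. With v5 = 1, the clauses containing v5 are satisfied and v5' drops from the rest; 1 of the 2^5 = 32 assignments to the other variables satisfy what remains.
With v5 = 0, by the same count on the reduced clause set, 1 assignment works.
(One model: v1=T, v2=T, v3=F, v4=F, v5=F, v6=T.)
Total: 1 + 1 = 2.

2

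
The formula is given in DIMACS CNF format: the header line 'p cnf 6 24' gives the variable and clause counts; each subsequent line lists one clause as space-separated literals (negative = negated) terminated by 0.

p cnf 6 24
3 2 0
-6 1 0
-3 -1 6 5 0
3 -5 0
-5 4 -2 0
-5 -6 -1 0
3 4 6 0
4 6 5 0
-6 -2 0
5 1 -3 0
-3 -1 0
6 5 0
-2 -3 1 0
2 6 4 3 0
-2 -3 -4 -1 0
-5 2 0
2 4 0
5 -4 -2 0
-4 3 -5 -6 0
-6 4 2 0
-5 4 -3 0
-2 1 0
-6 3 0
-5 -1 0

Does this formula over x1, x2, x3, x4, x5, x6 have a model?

Unsatisfiable

Case x3 = True:
Unit clause (¬x1) forces x1 = False.
Unit clause (¬x6) forces x6 = False.
Unit clause (x5) forces x5 = True.
Unit clause (¬x2) forces x2 = False.
Now (x2) is unsatisfied and unit — conflict.
Backtrack on x3: now try x3 = False.
Unit clause (x2) forces x2 = True.
Unit clause (¬x5) forces x5 = False.
Unit clause (¬x6) forces x6 = False.
Now (x6) is unsatisfied and unit — conflict.
Either choice for x3 ends in contradiction.
No assignment satisfies every clause.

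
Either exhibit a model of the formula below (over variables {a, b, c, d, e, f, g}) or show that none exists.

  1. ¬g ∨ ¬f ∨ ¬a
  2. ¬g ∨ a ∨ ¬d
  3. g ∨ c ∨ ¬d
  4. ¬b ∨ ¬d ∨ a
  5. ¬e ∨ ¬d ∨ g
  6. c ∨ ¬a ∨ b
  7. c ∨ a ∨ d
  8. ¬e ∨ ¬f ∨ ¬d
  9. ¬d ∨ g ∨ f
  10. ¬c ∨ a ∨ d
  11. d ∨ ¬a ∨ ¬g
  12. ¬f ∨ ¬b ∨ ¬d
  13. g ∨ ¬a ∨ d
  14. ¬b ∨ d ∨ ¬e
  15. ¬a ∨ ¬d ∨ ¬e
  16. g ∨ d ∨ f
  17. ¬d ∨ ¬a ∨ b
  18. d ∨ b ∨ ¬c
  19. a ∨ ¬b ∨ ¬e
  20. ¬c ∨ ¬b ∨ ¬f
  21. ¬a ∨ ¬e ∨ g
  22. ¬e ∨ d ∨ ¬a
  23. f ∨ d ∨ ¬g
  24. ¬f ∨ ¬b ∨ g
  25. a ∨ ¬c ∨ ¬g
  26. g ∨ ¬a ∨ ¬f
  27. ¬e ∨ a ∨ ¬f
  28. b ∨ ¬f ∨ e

Case g = True:
Case f = False:
(d) alone gives d = True.
(a) alone gives a = True.
(¬e) alone gives e = False.
(b) alone gives b = True.
All clauses hold; c can take either value.

a: True, b: True, c: False, d: True, e: False, f: False, g: True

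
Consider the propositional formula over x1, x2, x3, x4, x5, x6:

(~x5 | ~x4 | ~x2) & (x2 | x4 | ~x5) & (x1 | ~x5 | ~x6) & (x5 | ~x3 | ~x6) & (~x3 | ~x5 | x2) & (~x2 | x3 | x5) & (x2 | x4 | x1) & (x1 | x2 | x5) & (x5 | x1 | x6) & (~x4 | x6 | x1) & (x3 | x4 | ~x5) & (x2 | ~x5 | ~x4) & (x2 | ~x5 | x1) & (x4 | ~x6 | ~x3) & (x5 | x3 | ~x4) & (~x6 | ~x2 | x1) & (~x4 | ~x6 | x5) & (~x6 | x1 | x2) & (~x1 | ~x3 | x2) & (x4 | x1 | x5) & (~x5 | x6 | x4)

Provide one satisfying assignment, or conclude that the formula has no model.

x1: 1; x2: 1; x3: 1; x4: 1; x5: 0; x6: 0

Branch on x5: set x5 = 0.
Branch on x3: set x3 = 1.
(~x6) alone gives x6 = 0.
(x1) alone gives x1 = 1.
(x2) alone gives x2 = 1.
All clauses hold; x4 can take either value.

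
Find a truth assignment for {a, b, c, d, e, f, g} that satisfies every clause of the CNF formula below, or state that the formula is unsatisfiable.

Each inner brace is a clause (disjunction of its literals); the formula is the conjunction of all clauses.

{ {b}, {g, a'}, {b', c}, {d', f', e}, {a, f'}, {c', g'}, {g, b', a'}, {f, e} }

a: 0,  b: 1,  c: 1,  d: 0,  e: 1,  f: 0,  g: 0

(b) alone gives b = 1.
(c) alone gives c = 1.
(g') alone gives g = 0.
(a') alone gives a = 0.
(f') alone gives f = 0.
(e) alone gives e = 1.
Every clause is now satisfied; d is unconstrained.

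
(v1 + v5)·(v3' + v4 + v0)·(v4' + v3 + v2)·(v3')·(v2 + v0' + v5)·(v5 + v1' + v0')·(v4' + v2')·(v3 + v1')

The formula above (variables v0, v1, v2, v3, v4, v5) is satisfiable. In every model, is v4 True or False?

Suppose v4 = 1.
The clause (v3') is unit, so v3 = 0.
The clause (v2) is unit, so v2 = 1.
But (v2') is also a unit clause — contradiction.
So every satisfying assignment has v4 = False.

False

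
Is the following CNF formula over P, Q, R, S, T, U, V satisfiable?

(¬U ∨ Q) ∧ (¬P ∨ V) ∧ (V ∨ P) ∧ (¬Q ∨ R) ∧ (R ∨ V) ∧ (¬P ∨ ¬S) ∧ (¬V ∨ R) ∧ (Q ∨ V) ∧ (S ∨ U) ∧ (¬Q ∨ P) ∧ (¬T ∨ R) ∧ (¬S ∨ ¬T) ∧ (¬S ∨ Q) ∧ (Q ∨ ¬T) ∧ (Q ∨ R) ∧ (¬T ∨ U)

Yes, satisfiable

Branch on U: set U = True.
(Q) alone gives Q = True.
(R) alone gives R = True.
(P) alone gives P = True.
(V) alone gives V = True.
(¬S) alone gives S = False.
Every clause is now satisfied; T is unconstrained.
A satisfying assignment: P=True; Q=True; R=True; S=False; T=True; U=True; V=True.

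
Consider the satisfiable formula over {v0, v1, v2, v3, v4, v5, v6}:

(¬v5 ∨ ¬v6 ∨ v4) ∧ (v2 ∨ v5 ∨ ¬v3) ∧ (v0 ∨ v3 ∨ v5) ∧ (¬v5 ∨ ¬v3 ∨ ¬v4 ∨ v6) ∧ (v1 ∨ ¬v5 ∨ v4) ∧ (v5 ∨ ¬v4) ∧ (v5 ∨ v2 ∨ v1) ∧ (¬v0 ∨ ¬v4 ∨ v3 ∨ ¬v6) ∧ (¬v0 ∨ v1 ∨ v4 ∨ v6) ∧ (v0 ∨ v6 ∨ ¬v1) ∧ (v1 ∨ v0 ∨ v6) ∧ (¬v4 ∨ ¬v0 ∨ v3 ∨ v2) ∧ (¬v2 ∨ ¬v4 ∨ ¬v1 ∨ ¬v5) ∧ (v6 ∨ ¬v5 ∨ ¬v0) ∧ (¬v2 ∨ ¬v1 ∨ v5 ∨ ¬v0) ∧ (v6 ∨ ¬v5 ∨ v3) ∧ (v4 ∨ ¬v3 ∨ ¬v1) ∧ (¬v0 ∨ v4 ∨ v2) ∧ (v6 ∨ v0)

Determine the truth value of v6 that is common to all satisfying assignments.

Suppose v6 = False.
From the singleton clause (v0), v0 = True.
From the singleton clause (¬v5), v5 = False.
From the singleton clause (¬v4), v4 = False.
From the singleton clause (v1), v1 = True.
From the singleton clause (¬v2), v2 = False.
But (v2) is also a unit clause — contradiction.
So every satisfying assignment has v6 = True.

True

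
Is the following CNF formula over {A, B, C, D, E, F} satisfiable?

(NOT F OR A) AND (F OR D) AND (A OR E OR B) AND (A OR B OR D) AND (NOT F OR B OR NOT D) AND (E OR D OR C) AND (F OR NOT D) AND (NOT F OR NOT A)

No, unsatisfiable

Branch on F: set F = false.
(D) alone gives D = true.
But (NOT D) is also a unit clause — contradiction.
So F must be the other value — set F = true.
(A) alone gives A = true.
But (NOT A) is also a unit clause — contradiction.
Neither F = true nor F = false works.
No assignment satisfies every clause.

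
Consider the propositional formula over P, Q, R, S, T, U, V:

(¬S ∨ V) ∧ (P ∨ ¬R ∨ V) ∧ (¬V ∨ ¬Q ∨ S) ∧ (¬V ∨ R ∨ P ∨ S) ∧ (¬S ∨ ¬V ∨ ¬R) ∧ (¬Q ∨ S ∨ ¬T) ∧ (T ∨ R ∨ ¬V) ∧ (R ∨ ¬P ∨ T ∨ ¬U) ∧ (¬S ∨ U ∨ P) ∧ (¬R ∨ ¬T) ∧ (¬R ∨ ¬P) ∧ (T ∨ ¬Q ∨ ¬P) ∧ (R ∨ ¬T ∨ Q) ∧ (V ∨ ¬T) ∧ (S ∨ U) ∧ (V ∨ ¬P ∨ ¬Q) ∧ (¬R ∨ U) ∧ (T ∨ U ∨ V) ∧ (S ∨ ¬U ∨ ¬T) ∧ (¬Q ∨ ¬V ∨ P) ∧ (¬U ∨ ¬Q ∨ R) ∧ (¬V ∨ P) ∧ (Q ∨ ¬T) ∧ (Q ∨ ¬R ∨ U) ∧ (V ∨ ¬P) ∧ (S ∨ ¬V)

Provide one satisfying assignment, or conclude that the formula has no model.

P: False; Q: False; R: False; S: False; T: False; U: True; V: False

Suppose S = False.
(U) alone gives U = True.
(¬T) alone gives T = False.
(¬V) alone gives V = False.
(¬P) alone gives P = False.
(¬R) alone gives R = False.
(¬Q) alone gives Q = False.
Every clause now holds.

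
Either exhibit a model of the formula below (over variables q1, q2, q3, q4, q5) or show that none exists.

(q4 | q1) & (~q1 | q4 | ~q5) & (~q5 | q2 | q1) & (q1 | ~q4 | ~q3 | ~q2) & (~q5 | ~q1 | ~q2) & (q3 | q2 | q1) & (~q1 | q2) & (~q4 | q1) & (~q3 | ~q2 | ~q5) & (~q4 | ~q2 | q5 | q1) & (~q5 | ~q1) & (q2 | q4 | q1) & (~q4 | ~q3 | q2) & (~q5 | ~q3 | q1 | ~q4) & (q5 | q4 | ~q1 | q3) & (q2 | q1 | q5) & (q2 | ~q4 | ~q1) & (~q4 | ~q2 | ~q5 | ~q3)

q1 ↦ 1, q2 ↦ 1, q3 ↦ 0, q4 ↦ 1, q5 ↦ 0

Try q4 = 1.
Unit clause (q1) forces q1 = 1.
Unit clause (q2) forces q2 = 1.
Unit clause (~q5) forces q5 = 0.
All clauses hold; q3 can take either value.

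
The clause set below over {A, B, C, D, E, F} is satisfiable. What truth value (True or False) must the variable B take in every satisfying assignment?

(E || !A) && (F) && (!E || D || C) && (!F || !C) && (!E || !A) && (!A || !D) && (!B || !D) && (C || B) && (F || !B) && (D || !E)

Suppose B = false.
The clause (F) is unit, so F = true.
The clause (!C) is unit, so C = false.
But (C) is also a unit clause — contradiction.
So every satisfying assignment has B = True.

True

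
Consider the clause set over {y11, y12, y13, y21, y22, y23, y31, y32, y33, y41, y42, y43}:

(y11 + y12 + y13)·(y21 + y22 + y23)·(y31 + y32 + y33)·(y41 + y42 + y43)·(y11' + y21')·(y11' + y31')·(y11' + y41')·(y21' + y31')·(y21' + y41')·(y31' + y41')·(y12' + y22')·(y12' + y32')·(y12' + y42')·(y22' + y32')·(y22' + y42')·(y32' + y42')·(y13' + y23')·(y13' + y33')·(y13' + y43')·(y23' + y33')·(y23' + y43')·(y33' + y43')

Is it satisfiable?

Unsatisfiable

Suppose y11 = 0.
Suppose y12 = 1.
From the singleton clause (y22'), y22 = 0.
From the singleton clause (y32'), y32 = 0.
From the singleton clause (y42'), y42 = 0.
Suppose y21 = 1.
From the singleton clause (y31'), y31 = 0.
From the singleton clause (y33), y33 = 1.
From the singleton clause (y41'), y41 = 0.
From the singleton clause (y43), y43 = 1.
Now (y43') is unsatisfied and unit — conflict.
Backtrack on y21: now try y21 = 0.
From the singleton clause (y23), y23 = 1.
From the singleton clause (y13'), y13 = 0.
From the singleton clause (y33'), y33 = 0.
From the singleton clause (y31), y31 = 1.
From the singleton clause (y41'), y41 = 0.
From the singleton clause (y43), y43 = 1.
Now (y43') is unsatisfied and unit — conflict.
Neither y21 = 1 nor y21 = 0 works.
Backtrack on y12: now try y12 = 0.
From the singleton clause (y13), y13 = 1.
From the singleton clause (y23'), y23 = 0.
From the singleton clause (y33'), y33 = 0.
From the singleton clause (y43'), y43 = 0.
Suppose y21 = 1.
From the singleton clause (y31'), y31 = 0.
From the singleton clause (y32), y32 = 1.
From the singleton clause (y41'), y41 = 0.
From the singleton clause (y42), y42 = 1.
Now (y42') is unsatisfied and unit — conflict.
Backtrack on y21: now try y21 = 0.
From the singleton clause (y22), y22 = 1.
From the singleton clause (y32'), y32 = 0.
From the singleton clause (y31), y31 = 1.
From the singleton clause (y41'), y41 = 0.
From the singleton clause (y42), y42 = 1.
Now (y42') is unsatisfied and unit — conflict.
Neither y21 = 1 nor y21 = 0 works.
Neither y12 = 1 nor y12 = 0 works.
Backtrack on y11: now try y11 = 1.
From the singleton clause (y21'), y21 = 0.
From the singleton clause (y31'), y31 = 0.
From the singleton clause (y41'), y41 = 0.
Suppose y22 = 1.
From the singleton clause (y12'), y12 = 0.
From the singleton clause (y32'), y32 = 0.
From the singleton clause (y33), y33 = 1.
From the singleton clause (y42'), y42 = 0.
From the singleton clause (y43), y43 = 1.
Now (y43') is unsatisfied and unit — conflict.
Backtrack on y22: now try y22 = 0.
From the singleton clause (y23), y23 = 1.
From the singleton clause (y13'), y13 = 0.
From the singleton clause (y33'), y33 = 0.
From the singleton clause (y32), y32 = 1.
From the singleton clause (y12'), y12 = 0.
From the singleton clause (y42'), y42 = 0.
From the singleton clause (y43), y43 = 1.
Now (y43') is unsatisfied and unit — conflict.
Neither y22 = 1 nor y22 = 0 works.
Neither y11 = 1 nor y11 = 0 works.
No assignment satisfies every clause.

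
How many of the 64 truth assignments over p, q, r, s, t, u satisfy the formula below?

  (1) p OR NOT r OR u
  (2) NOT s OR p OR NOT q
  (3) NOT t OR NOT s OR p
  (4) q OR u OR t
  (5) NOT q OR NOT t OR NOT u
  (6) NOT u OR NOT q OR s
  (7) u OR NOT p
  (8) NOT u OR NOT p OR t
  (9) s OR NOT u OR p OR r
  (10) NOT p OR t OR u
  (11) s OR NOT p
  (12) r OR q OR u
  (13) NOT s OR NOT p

There are 2^6 = 64 truth assignments over (p, q, r, s, t, u).
Split on s. With s = true, the clauses containing s are satisfied and NOT s drops from the rest; 2 of the 2^5 = 32 assignments to the other variables satisfy what remains.
With s = false, by the same count on the reduced clause set, 4 assignments work.
Total: 2 + 4 = 6.

6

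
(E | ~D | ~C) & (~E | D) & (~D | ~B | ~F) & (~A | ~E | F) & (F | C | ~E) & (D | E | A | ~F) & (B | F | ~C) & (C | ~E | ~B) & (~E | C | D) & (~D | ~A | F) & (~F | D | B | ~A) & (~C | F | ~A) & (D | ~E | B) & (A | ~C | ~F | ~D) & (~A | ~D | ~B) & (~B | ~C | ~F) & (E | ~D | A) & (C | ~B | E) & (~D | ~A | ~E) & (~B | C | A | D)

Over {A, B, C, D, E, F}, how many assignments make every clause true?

6

There are 2^6 = 64 truth assignments over (A, B, C, D, E, F).
Split on F. With F = 1, the clauses containing F are satisfied and ~F drops from the rest; 2 of the 2^5 = 32 assignments to the other variables satisfy what remains.
With F = 0, by the same count on the reduced clause set, 4 assignments work.
(One model: A=F, B=F, C=F, D=F, E=F, F=F.)
Total: 2 + 4 = 6.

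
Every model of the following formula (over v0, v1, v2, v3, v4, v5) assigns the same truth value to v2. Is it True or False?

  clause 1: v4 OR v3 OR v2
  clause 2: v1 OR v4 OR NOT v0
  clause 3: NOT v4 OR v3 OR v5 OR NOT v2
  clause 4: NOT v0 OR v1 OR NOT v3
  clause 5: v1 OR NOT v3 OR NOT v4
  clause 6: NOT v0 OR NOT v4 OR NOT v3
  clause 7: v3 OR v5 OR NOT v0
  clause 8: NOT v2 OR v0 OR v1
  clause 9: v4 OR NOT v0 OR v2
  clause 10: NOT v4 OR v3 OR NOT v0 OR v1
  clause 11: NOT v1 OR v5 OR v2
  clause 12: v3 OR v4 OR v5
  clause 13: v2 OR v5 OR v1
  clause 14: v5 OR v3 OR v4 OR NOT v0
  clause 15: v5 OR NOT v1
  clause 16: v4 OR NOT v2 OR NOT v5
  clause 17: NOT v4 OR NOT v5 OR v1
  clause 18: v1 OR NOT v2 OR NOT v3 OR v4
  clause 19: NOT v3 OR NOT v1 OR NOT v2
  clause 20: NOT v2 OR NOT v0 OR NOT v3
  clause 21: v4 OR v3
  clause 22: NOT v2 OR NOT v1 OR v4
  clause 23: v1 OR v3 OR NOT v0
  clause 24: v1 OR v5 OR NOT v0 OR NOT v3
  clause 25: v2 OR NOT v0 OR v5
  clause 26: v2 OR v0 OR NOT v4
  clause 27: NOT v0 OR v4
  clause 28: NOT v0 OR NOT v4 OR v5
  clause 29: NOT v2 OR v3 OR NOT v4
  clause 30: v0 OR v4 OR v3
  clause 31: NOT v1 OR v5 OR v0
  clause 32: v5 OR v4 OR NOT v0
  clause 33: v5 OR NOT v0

Suppose v2 = true.
Case v0 = true:
(NOT v3) alone gives v3 = false.
(v5) alone gives v5 = true.
(v4) alone gives v4 = true.
But (NOT v4) is also a unit clause — contradiction.
That branch fails; take v0 = false instead.
(v1) alone gives v1 = true.
(v5) alone gives v5 = true.
(v4) alone gives v4 = true.
(NOT v3) alone gives v3 = false.
But (v3) is also a unit clause — contradiction.
Both values of v0 lead to a conflict.
So every satisfying assignment has v2 = False.

False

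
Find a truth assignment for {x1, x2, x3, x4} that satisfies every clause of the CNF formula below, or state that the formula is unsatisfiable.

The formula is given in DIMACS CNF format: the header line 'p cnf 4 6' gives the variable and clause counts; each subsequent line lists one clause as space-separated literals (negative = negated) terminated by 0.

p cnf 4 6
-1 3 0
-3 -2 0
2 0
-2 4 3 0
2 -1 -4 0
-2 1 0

(x2) alone gives x2 = True.
(¬x3) alone gives x3 = False.
(¬x1) alone gives x1 = False.
But (x1) is also a unit clause — contradiction.

UNSATISFIABLE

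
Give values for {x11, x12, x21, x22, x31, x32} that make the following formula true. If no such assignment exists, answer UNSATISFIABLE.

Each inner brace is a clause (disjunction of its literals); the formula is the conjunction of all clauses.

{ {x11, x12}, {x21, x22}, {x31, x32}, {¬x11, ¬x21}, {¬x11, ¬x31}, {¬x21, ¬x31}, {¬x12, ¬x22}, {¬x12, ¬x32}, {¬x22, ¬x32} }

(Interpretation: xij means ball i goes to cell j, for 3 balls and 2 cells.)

Try x11 = True.
Unit clause (¬x21) forces x21 = False.
Unit clause (x22) forces x22 = True.
Unit clause (¬x31) forces x31 = False.
Unit clause (x32) forces x32 = True.
Now (¬x32) is unsatisfied and unit — conflict.
Undo x11 and try x11 = False.
Unit clause (x12) forces x12 = True.
Unit clause (¬x22) forces x22 = False.
Unit clause (x21) forces x21 = True.
Unit clause (¬x31) forces x31 = False.
Unit clause (x32) forces x32 = True.
Now (¬x32) is unsatisfied and unit — conflict.
Neither x11 = True nor x11 = False works.

UNSATISFIABLE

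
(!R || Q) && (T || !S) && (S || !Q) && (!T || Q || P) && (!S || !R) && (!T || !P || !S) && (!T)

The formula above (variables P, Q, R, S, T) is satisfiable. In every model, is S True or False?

Suppose S = true.
The clause (T) is unit, so T = true.
That conflicts with the unit clause (!T).
So every satisfying assignment has S = False.

False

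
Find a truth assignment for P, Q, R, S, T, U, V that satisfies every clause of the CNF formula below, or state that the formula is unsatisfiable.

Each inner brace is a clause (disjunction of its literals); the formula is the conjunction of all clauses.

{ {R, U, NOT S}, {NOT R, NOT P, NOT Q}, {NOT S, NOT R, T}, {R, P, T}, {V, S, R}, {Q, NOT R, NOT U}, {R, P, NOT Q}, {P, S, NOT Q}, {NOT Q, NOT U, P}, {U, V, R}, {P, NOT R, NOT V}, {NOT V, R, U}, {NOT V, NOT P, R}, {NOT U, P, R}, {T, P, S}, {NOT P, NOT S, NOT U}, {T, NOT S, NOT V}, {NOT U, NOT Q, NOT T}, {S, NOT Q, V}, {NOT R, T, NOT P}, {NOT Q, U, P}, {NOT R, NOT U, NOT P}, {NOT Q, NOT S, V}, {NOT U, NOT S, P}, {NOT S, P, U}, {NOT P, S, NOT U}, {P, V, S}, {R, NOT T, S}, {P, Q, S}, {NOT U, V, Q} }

Try R = true.
Try P = true.
From the singleton clause (NOT Q), Q = false.
From the singleton clause (NOT U), U = false.
From the singleton clause (T), T = true.
Every clause is now satisfied; S, V are unconstrained.

P=true,  Q=false,  R=true,  S=true,  T=true,  U=false,  V=false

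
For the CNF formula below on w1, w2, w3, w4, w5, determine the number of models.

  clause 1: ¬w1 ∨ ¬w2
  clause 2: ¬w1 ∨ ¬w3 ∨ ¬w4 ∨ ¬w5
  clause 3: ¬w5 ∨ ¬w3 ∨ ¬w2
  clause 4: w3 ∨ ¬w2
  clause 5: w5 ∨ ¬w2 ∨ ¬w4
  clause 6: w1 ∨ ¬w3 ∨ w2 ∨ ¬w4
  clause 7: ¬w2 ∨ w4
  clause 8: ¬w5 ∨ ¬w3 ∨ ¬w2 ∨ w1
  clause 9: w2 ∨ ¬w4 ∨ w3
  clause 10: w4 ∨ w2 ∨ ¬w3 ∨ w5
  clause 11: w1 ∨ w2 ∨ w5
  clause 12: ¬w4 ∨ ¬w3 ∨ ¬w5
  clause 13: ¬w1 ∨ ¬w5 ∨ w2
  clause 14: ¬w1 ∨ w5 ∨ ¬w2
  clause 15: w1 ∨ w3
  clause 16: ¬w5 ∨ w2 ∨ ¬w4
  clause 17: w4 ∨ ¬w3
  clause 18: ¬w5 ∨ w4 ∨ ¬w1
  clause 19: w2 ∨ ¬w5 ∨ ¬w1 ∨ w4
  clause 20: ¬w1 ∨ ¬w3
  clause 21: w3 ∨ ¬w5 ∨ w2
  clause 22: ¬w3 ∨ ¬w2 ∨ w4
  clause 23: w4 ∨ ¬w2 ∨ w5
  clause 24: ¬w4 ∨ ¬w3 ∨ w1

1

There are 2^5 = 32 truth assignments over (w1, w2, w3, w4, w5).
Split on w5. With w5 = True, the clauses containing w5 are satisfied and ¬w5 drops from the rest; 0 of the 2^4 = 16 assignments to the other variables satisfy what remains.
With w5 = False, by the same count on the reduced clause set, 1 assignment works.
Total: 0 + 1 = 1.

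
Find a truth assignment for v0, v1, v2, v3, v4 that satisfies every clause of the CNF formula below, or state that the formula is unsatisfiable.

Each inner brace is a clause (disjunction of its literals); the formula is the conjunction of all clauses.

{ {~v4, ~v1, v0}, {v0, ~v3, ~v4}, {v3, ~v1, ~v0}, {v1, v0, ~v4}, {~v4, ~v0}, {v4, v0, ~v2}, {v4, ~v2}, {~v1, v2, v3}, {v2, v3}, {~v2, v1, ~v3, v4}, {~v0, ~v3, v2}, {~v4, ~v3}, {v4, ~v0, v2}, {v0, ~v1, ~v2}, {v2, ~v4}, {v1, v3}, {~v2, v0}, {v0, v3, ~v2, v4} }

v0: 0; v1: 1; v2: 0; v3: 1; v4: 0

Suppose v4 = 0.
(~v2) alone gives v2 = 0.
(v3) alone gives v3 = 1.
(~v0) alone gives v0 = 0.
All clauses hold; v1 can take either value.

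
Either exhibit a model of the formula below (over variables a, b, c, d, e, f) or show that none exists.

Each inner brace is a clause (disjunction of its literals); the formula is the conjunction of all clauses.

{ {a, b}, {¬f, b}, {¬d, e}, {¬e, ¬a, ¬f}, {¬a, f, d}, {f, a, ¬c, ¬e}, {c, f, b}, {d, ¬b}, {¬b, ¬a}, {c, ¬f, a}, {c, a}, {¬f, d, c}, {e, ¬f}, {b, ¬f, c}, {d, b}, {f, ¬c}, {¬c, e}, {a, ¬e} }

Branch on a: set a = True.
Unit clause (¬b) forces b = False.
Unit clause (¬f) forces f = False.
Unit clause (d) forces d = True.
Unit clause (e) forces e = True.
Unit clause (c) forces c = True.
But (¬c) is also a unit clause — contradiction.
Backtrack on a: now try a = False.
Unit clause (b) forces b = True.
Unit clause (d) forces d = True.
Unit clause (e) forces e = True.
But (¬e) is also a unit clause — contradiction.
Both values of a lead to a conflict.

UNSATISFIABLE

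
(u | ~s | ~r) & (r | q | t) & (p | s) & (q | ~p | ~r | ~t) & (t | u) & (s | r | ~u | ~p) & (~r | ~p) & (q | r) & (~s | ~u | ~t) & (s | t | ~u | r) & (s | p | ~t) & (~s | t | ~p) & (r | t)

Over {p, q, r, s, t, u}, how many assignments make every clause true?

5

There are 2^6 = 64 truth assignments over (p, q, r, s, t, u).
Split on p. With p = 1, the clauses containing p are satisfied and ~p drops from the rest; 2 of the 2^5 = 32 assignments to the other variables satisfy what remains.
With p = 0, by the same count on the reduced clause set, 3 assignments work.
(One model: p=F, q=F, r=T, s=T, t=F, u=T.)
Total: 2 + 3 = 5.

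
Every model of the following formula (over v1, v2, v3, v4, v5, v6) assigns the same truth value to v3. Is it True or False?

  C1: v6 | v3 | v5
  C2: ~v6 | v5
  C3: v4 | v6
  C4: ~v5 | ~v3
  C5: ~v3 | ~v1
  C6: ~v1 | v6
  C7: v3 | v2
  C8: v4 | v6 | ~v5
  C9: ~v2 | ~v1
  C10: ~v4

Suppose v3 = 1.
Unit clause (~v5) forces v5 = 0.
Unit clause (~v6) forces v6 = 0.
Unit clause (v4) forces v4 = 1.
That conflicts with the unit clause (~v4).
So every satisfying assignment has v3 = False.

False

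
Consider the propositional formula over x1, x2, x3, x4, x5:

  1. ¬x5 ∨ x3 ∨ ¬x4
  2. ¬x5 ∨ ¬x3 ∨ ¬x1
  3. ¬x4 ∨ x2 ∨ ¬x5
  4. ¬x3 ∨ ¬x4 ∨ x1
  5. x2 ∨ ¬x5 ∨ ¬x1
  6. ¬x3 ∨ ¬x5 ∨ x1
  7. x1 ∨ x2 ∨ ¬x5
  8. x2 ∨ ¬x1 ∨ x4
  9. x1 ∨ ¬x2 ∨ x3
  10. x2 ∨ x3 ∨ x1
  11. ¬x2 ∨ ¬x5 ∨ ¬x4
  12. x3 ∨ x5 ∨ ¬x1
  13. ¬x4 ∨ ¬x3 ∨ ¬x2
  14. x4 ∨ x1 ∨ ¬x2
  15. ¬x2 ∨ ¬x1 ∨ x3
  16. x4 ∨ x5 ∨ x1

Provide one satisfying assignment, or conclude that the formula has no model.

Suppose x5 = False.
Suppose x3 = True.
Suppose x4 = True.
The clause (x1) is unit, so x1 = True.
The clause (¬x2) is unit, so x2 = False.
This assignment satisfies each clause.

x1=True, x2=False, x3=True, x4=True, x5=False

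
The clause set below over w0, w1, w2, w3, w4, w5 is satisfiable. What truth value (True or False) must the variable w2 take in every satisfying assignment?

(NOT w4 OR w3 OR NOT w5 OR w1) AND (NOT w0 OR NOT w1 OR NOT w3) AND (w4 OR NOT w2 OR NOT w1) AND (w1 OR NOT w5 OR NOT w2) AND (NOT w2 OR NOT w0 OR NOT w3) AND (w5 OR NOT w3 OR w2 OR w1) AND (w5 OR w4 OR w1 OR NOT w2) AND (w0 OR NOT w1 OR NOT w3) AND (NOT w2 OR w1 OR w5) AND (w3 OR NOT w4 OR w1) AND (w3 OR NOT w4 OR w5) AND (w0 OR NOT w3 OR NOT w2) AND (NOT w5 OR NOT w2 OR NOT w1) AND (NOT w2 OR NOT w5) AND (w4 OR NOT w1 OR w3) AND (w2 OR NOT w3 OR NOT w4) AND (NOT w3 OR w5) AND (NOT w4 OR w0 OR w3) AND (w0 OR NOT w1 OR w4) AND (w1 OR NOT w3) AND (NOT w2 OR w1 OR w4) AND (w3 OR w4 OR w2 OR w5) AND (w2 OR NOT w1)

Suppose w2 = true.
The clause (NOT w5) is unit, so w5 = false.
The clause (w1) is unit, so w1 = true.
The clause (w4) is unit, so w4 = true.
The clause (w3) is unit, so w3 = true.
That conflicts with the unit clause (NOT w3).
So every satisfying assignment has w2 = False.

False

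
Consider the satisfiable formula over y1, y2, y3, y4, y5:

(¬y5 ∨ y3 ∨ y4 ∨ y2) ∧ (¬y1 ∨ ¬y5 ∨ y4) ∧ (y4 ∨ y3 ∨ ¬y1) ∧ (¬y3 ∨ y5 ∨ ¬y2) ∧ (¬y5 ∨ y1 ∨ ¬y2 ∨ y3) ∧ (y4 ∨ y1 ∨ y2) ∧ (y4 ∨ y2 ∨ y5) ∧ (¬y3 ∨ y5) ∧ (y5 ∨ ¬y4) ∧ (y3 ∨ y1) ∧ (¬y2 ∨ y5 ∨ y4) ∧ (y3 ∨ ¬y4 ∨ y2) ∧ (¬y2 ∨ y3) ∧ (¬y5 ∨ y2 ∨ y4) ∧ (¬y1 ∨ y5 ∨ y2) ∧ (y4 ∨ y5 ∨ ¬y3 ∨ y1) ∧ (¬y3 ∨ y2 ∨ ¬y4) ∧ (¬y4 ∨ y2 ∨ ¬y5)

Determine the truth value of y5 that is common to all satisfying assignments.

True

Suppose y5 = False.
The clause (¬y3) is unit, so y3 = False.
The clause (¬y4) is unit, so y4 = False.
The clause (¬y1) is unit, so y1 = False.
Now (y1) is unsatisfied and unit — conflict.
So every satisfying assignment has y5 = True.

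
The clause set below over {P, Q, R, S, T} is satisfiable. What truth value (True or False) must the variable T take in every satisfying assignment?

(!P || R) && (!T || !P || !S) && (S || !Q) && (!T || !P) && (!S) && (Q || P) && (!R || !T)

Suppose T = true.
The clause (!P) is unit, so P = false.
The clause (!S) is unit, so S = false.
The clause (!Q) is unit, so Q = false.
But (Q) is also a unit clause — contradiction.
So every satisfying assignment has T = False.

False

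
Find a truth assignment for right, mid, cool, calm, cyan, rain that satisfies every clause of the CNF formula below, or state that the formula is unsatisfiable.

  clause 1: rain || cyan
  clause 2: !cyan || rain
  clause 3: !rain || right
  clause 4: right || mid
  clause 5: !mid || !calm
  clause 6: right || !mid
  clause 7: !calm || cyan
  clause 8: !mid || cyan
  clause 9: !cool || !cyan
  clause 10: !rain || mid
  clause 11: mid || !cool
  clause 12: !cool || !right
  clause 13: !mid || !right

Case rain = true:
The clause (right) is unit, so right = true.
The clause (mid) is unit, so mid = true.
But (!mid) is also a unit clause — contradiction.
So rain must be the other value — set rain = false.
The clause (cyan) is unit, so cyan = true.
But (!cyan) is also a unit clause — contradiction.
Either choice for rain ends in contradiction.

UNSATISFIABLE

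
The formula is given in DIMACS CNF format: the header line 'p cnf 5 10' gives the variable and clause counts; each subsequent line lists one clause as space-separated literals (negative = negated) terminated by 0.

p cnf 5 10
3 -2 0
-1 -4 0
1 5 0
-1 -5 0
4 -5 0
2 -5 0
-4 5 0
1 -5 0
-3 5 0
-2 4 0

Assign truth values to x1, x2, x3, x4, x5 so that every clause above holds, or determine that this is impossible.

x1: True,  x2: False,  x3: False,  x4: False,  x5: False

Suppose x3 = False.
(¬x2) alone gives x2 = False.
(¬x5) alone gives x5 = False.
(x1) alone gives x1 = True.
(¬x4) alone gives x4 = False.
This assignment satisfies each clause.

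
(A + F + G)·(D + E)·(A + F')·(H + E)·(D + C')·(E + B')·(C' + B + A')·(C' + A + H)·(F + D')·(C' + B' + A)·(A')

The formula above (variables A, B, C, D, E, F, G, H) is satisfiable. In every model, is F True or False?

Suppose F = 1.
The clause (A) is unit, so A = 1.
That conflicts with the unit clause (A').
So every satisfying assignment has F = False.

False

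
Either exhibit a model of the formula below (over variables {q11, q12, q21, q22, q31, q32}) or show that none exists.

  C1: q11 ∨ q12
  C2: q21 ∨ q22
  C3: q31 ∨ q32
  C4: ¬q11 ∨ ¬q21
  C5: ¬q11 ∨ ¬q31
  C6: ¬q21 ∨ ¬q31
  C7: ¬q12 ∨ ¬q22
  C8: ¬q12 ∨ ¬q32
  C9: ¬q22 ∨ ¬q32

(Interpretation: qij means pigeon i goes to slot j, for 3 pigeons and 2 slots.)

Try q11 = True.
(¬q21) alone gives q21 = False.
(q22) alone gives q22 = True.
(¬q31) alone gives q31 = False.
(q32) alone gives q32 = True.
But (¬q32) is also a unit clause — contradiction.
Undo q11 and try q11 = False.
(q12) alone gives q12 = True.
(¬q22) alone gives q22 = False.
(q21) alone gives q21 = True.
(¬q31) alone gives q31 = False.
(q32) alone gives q32 = True.
But (¬q32) is also a unit clause — contradiction.
Neither q11 = True nor q11 = False works.

UNSATISFIABLE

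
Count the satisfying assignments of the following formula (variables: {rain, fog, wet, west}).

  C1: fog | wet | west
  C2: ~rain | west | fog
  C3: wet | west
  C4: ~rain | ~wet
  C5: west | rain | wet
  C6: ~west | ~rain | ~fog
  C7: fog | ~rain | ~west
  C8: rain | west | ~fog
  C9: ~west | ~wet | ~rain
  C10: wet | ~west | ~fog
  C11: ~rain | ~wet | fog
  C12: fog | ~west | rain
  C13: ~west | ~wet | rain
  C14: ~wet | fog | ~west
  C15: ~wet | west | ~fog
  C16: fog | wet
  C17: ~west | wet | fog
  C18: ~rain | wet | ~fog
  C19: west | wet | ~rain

1

There are 2^4 = 16 truth assignments over (rain, fog, wet, west).
Check each against the 19 clauses (columns in the order rain, fog, wet, west):
  F F F F  ✗ fails (fog | wet | west)
  F F F T  ✗ fails (fog | ~west | rain)
  F F T F  ✓ satisfies all
  F F T T  ✗ fails (fog | ~west | rain)
  F T F F  ✗ fails (wet | west)
  F T F T  ✗ fails (wet | ~west | ~fog)
  F T T F  ✗ fails (rain | west | ~fog)
  F T T T  ✗ fails (~west | ~wet | rain)
  T F F F  ✗ fails (fog | wet | west)
  T F F T  ✗ fails (fog | ~rain | ~west)
  T F T F  ✗ fails (~rain | west | fog)
  T F T T  ✗ fails (~rain | ~wet)
  T T F F  ✗ fails (wet | west)
  T T F T  ✗ fails (~west | ~rain | ~fog)
  T T T F  ✗ fails (~rain | ~wet)
  T T T T  ✗ fails (~rain | ~wet)
1 of the 16 rows is a model.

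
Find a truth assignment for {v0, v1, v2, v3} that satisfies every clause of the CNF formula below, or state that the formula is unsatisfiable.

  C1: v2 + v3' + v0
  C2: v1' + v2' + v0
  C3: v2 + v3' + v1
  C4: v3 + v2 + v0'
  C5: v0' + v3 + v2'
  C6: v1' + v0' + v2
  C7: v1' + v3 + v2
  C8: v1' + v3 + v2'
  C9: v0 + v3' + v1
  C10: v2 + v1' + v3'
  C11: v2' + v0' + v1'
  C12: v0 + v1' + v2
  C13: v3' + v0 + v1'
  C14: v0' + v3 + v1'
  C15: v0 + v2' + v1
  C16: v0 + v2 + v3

Branch on v2: set v2 = 1.
Branch on v1: set v1 = 0.
The clause (v0) is unit, so v0 = 1.
The clause (v3) is unit, so v3 = 1.
This assignment satisfies each clause.

v0 ↦ 1; v1 ↦ 0; v2 ↦ 1; v3 ↦ 1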